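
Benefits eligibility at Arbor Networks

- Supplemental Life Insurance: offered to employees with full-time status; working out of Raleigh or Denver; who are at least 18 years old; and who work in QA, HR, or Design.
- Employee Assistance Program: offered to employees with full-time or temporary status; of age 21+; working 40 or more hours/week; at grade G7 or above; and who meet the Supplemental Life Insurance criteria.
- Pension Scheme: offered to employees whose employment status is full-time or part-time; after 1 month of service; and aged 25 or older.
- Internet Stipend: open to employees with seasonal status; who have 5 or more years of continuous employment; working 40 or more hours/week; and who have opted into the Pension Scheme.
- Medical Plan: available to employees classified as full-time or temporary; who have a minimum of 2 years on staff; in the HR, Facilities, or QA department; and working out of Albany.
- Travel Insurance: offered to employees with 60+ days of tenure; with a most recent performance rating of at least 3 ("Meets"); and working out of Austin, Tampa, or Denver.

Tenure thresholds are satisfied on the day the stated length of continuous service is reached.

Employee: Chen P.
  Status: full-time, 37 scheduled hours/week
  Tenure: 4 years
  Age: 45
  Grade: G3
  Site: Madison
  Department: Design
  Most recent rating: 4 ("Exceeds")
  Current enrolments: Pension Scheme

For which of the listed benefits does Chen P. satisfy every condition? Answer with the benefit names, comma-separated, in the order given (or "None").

Pension Scheme

Supplemental Life Insurance — status full-time ✓; site Madison ✗ (not Raleigh or Denver) → not eligible.
Employee Assistance Program — status full-time ✓; age 45 ≥ 21 ✓; 37 hrs/wk < 40 ✗ → not eligible.
Pension Scheme — status full-time ✓; service 4 years ≥ 1 month (≈30 days) ✓; age 45 ≥ 25 ✓ → eligible.
Internet Stipend — status full-time ✗ (requires seasonal) → not eligible.
Medical Plan — status full-time ✓; service 4 years ≥ 2 years ✓; dept Design ✗ → not eligible.
Travel Insurance — service 4 years ≥ 60 days ✓; rating 4 ≥ 3 ✓; site Madison ✗ (not Austin, Tampa, or Denver) → not eligible.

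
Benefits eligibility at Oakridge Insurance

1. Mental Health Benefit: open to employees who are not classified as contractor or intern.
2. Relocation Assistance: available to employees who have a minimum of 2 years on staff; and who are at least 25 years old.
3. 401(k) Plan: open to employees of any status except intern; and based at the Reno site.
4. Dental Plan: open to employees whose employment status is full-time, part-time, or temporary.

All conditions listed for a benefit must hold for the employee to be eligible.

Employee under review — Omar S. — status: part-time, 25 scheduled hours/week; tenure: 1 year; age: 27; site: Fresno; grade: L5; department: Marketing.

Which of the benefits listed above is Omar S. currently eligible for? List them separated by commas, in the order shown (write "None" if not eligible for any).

Mental Health Benefit — status part-time ✓ (not excluded) → eligible.
Relocation Assistance — service 1 year < 2 years ✗ → not eligible.
401(k) Plan — status part-time ✓ (not excluded); site Fresno ✗ (not Reno) → not eligible.
Dental Plan — status part-time ✓ → eligible.

Mental Health Benefit, Dental Plan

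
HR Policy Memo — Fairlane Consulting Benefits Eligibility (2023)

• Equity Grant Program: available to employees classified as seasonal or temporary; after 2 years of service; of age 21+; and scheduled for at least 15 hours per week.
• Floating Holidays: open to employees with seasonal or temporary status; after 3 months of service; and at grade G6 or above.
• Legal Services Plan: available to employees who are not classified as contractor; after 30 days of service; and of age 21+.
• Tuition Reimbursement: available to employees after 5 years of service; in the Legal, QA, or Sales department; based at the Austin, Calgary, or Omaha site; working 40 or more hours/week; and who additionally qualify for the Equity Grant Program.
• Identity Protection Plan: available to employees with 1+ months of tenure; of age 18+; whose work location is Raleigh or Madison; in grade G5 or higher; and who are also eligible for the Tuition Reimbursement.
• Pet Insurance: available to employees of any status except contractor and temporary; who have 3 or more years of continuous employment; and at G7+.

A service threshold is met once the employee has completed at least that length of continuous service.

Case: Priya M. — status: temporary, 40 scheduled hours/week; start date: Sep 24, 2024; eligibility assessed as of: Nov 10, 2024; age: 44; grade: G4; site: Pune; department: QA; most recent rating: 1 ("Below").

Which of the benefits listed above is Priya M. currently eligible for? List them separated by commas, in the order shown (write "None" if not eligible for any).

Legal Services Plan

Service from Sep 24, 2024 to Nov 10, 2024: 47 days.
Equity Grant Program — status temporary ✓; service 47 days < 2 years (≈730 days) ✗ → not eligible.
Floating Holidays — status temporary ✓; service 47 days < 3 months (≈90 days) ✗ → not eligible.
Legal Services Plan — status temporary ✓ (not excluded); service 47 days ≥ 30 days ✓; age 44 ≥ 21 ✓ → eligible.
Tuition Reimbursement — service 47 days < 5 years (≈1825 days) ✗ → not eligible.
Identity Protection Plan — service 47 days ≥ 1 month (≈30 days) ✓; age 44 ≥ 18 ✓; site Pune ✗ (not Raleigh or Madison) → not eligible.
Pet Insurance — status temporary ✗ (excluded) → not eligible.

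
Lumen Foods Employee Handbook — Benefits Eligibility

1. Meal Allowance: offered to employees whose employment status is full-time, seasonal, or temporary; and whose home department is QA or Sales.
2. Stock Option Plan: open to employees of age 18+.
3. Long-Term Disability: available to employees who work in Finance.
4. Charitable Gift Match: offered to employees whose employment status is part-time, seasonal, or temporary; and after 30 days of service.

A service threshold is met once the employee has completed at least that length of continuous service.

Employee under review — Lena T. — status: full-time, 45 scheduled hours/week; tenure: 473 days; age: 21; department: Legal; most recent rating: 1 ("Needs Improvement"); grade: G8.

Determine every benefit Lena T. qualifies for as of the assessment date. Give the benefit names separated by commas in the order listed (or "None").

Meal Allowance — status full-time ✓; dept Legal ✗ → not eligible.
Stock Option Plan — age 21 ≥ 18 ✓ → eligible.
Long-Term Disability — dept Legal ✗ → not eligible.
Charitable Gift Match — status full-time ✗ (requires part-time, seasonal, or temporary) → not eligible.

Stock Option Plan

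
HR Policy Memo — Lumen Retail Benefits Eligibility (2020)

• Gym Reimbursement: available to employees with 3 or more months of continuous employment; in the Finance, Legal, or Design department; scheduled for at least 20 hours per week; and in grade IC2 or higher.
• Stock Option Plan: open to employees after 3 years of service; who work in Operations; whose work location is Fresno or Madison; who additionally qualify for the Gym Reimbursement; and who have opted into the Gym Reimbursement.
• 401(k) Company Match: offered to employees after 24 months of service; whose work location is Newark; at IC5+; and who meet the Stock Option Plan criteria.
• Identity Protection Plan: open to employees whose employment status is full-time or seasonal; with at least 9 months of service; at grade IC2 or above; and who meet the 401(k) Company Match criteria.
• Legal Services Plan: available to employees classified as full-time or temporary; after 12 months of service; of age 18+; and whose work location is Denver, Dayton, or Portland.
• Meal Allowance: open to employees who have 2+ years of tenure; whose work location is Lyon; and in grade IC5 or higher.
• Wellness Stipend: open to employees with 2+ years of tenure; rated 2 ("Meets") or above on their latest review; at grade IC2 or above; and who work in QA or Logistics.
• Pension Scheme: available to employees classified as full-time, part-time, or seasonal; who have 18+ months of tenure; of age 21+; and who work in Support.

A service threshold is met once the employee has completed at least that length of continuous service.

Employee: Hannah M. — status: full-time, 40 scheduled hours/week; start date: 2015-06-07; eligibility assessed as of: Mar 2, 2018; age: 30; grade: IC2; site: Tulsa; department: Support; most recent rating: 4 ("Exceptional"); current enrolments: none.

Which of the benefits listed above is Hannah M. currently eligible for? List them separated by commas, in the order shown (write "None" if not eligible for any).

Pension Scheme

Service from 2015-06-07 to Mar 2, 2018: 999 days.
Gym Reimbursement — service 999 days ≥ 3 months (≈90 days) ✓; dept Support ✗ → not eligible.
Stock Option Plan — service 999 days < 3 years (≈1095 days) ✗ → not eligible.
401(k) Company Match — service 999 days ≥ 24 months (≈720 days) ✓; site Tulsa ✗ (not Newark) → not eligible.
Identity Protection Plan — status full-time ✓; service 999 days ≥ 9 months (≈270 days) ✓; grade IC2 ≥ IC2 ✓; not eligible for 401(k) Company Match ✗ → not eligible.
Legal Services Plan — status full-time ✓; service 999 days ≥ 12 months (≈360 days) ✓; age 30 ≥ 18 ✓; site Tulsa ✗ (not Denver, Dayton, or Portland) → not eligible.
Meal Allowance — service 999 days ≥ 2 years (≈730 days) ✓; site Tulsa ✗ (not Lyon) → not eligible.
Wellness Stipend — service 999 days ≥ 2 years (≈730 days) ✓; rating 4 ≥ 2 ✓; grade IC2 ≥ IC2 ✓; dept Support ✗ → not eligible.
Pension Scheme — status full-time ✓; service 999 days ≥ 18 months (≈540 days) ✓; age 30 ≥ 21 ✓; dept Support ✓ → eligible.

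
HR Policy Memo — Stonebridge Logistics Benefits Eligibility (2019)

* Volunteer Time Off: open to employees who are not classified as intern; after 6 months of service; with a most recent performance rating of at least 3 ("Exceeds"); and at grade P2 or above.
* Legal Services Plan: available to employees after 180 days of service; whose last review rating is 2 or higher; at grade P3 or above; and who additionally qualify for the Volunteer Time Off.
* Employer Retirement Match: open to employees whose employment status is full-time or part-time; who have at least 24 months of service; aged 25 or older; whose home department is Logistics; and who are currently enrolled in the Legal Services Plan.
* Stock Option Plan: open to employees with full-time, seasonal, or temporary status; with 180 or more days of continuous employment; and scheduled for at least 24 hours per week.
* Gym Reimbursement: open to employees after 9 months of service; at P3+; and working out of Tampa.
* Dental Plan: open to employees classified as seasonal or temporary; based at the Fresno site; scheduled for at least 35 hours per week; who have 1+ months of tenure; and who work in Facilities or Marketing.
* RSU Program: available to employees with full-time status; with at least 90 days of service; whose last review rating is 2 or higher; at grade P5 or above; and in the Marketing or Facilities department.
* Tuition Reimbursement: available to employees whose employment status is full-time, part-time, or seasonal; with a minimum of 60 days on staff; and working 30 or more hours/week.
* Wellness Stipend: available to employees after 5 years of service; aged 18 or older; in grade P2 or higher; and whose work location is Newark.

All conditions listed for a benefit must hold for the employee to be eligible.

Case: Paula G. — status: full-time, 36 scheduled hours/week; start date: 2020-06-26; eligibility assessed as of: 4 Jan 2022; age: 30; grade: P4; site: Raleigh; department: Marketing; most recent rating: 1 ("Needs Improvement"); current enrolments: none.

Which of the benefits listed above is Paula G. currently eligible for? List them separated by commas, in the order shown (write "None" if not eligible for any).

Stock Option Plan, Tuition Reimbursement

Service from 2020-06-26 to 4 Jan 2022: 557 days.
Volunteer Time Off — status full-time ✓ (not excluded); service 557 days ≥ 6 months (≈180 days) ✓; rating 1 < 3 ✗ → not eligible.
Legal Services Plan — service 557 days ≥ 180 days ✓; rating 1 < 2 ✗ → not eligible.
Employer Retirement Match — status full-time ✓; service 557 days < 24 months (≈720 days) ✗ → not eligible.
Stock Option Plan — status full-time ✓; service 557 days ≥ 180 days ✓; 36 hrs/wk ≥ 24 ✓ → eligible.
Gym Reimbursement — service 557 days ≥ 9 months (≈270 days) ✓; grade P4 ≥ P3 ✓; site Raleigh ✗ (not Tampa) → not eligible.
Dental Plan — status full-time ✗ (requires seasonal or temporary) → not eligible.
RSU Program — status full-time ✓; service 557 days ≥ 90 days ✓; rating 1 < 2 ✗ → not eligible.
Tuition Reimbursement — status full-time ✓; service 557 days ≥ 60 days ✓; 36 hrs/wk ≥ 30 ✓ → eligible.
Wellness Stipend — service 557 days < 5 years (≈1825 days) ✗ → not eligible.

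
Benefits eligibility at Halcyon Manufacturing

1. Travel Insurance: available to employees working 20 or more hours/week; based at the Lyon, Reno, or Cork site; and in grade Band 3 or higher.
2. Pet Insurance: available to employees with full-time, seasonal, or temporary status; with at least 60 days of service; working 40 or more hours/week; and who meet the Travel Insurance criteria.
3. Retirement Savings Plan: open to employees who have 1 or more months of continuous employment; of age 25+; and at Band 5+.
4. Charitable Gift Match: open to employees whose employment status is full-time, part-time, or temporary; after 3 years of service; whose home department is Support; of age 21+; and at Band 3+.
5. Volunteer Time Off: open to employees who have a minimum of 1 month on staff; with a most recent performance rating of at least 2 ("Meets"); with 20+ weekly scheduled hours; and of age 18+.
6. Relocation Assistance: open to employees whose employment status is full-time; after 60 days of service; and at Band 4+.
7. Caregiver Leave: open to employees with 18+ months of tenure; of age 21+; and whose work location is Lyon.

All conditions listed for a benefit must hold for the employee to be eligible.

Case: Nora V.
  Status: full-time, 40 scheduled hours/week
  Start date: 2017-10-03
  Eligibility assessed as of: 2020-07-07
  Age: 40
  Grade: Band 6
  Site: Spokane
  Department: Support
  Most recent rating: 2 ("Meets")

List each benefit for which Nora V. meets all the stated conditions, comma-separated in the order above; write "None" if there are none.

Service from 2017-10-03 to 2020-07-07: 1008 days.
Travel Insurance — 40 hrs/wk ≥ 20 ✓; site Spokane ✗ (not Lyon, Reno, or Cork) → not eligible.
Pet Insurance — status full-time ✓; service 1008 days ≥ 60 days ✓; 40 hrs/wk ≥ 40 ✓; not eligible for Travel Insurance ✗ → not eligible.
Retirement Savings Plan — service 1008 days ≥ 1 month (≈30 days) ✓; age 40 ≥ 25 ✓; grade Band 6 ≥ Band 5 ✓ → eligible.
Charitable Gift Match — status full-time ✓; service 1008 days < 3 years (≈1095 days) ✗ → not eligible.
Volunteer Time Off — service 1008 days ≥ 1 month (≈30 days) ✓; rating 2 ≥ 2 ✓; 40 hrs/wk ≥ 20 ✓; age 40 ≥ 18 ✓ → eligible.
Relocation Assistance — status full-time ✓; service 1008 days ≥ 60 days ✓; grade Band 6 ≥ Band 4 ✓ → eligible.
Caregiver Leave — service 1008 days ≥ 18 months (≈540 days) ✓; age 40 ≥ 21 ✓; site Spokane ✗ (not Lyon) → not eligible.

Retirement Savings Plan, Volunteer Time Off, Relocation Assistance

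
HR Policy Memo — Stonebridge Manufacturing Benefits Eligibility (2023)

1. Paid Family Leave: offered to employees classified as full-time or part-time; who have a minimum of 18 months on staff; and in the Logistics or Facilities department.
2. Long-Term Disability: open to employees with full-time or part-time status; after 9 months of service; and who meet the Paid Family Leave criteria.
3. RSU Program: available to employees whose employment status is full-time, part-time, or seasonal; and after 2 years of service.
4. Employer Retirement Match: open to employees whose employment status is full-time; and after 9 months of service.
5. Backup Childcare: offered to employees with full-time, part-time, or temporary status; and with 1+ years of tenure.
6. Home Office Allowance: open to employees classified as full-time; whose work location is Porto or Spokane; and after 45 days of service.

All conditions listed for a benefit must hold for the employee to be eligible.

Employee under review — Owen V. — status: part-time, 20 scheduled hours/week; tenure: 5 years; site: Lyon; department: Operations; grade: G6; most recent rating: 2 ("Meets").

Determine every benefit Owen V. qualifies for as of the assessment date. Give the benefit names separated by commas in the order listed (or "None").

Paid Family Leave — status part-time ✓; service 5 years ≥ 18 months (≈540 days) ✓; dept Operations ✗ → not eligible.
Long-Term Disability — status part-time ✓; service 5 years ≥ 9 months (≈270 days) ✓; not eligible for Paid Family Leave ✗ → not eligible.
RSU Program — status part-time ✓; service 5 years ≥ 2 years ✓ → eligible.
Employer Retirement Match — status part-time ✗ (requires full-time) → not eligible.
Backup Childcare — status part-time ✓; service 5 years ≥ 1 year ✓ → eligible.
Home Office Allowance — status part-time ✗ (requires full-time) → not eligible.

RSU Program, Backup Childcare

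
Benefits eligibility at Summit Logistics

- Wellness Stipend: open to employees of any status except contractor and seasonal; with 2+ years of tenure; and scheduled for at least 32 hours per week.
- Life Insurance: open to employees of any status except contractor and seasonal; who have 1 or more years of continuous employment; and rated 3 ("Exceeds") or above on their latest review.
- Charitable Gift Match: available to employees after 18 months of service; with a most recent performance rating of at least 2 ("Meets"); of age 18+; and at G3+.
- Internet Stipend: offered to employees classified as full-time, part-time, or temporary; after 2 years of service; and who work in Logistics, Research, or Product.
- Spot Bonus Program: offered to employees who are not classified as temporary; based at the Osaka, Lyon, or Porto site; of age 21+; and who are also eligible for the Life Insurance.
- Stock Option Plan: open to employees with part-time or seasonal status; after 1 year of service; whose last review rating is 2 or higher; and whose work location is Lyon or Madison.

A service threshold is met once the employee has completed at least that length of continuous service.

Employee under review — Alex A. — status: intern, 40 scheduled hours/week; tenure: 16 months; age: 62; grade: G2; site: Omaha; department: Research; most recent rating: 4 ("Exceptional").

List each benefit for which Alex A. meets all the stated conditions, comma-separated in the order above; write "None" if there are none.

Wellness Stipend — status intern ✓ (not excluded); service 16 months < 2 years (≈730 days) ✗ → not eligible.
Life Insurance — status intern ✓ (not excluded); service 16 months ≥ 1 year (≈365 days) ✓; rating 4 ≥ 3 ✓ → eligible.
Charitable Gift Match — service 16 months < 18 months ✗ → not eligible.
Internet Stipend — status intern ✗ (requires full-time, part-time, or temporary) → not eligible.
Spot Bonus Program — status intern ✓ (not excluded); site Omaha ✗ (not Osaka, Lyon, or Porto) → not eligible.
Stock Option Plan — status intern ✗ (requires part-time or seasonal) → not eligible.

Life Insurance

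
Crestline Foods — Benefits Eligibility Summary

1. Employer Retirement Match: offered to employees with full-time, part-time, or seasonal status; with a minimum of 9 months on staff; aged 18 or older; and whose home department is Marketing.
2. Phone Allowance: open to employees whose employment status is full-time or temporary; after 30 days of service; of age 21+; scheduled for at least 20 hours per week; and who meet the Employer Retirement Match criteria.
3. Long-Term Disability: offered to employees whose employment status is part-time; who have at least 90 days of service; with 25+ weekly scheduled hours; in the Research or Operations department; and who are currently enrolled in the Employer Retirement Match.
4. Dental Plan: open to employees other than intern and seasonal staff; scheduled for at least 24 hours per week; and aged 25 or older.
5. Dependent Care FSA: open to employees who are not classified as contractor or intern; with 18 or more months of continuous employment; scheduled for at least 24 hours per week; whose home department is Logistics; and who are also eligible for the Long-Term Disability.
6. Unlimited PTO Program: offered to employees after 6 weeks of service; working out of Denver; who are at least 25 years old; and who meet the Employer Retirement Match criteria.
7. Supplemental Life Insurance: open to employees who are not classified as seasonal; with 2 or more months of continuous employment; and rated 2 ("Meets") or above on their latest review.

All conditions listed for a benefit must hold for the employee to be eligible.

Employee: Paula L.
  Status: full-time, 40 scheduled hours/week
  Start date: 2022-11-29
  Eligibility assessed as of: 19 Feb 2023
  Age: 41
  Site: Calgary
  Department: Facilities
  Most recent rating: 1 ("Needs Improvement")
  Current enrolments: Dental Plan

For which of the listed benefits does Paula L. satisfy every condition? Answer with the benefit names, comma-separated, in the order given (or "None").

Dental Plan

Service from 2022-11-29 to 19 Feb 2023: 82 days.
Employer Retirement Match — status full-time ✓; service 82 days < 9 months (≈270 days) ✗ → not eligible.
Phone Allowance — status full-time ✓; service 82 days ≥ 30 days ✓; age 41 ≥ 21 ✓; 40 hrs/wk ≥ 20 ✓; not eligible for Employer Retirement Match ✗ → not eligible.
Long-Term Disability — status full-time ✗ (requires part-time) → not eligible.
Dental Plan — status full-time ✓ (not excluded); 40 hrs/wk ≥ 24 ✓; age 41 ≥ 25 ✓ → eligible.
Dependent Care FSA — status full-time ✓ (not excluded); service 82 days < 18 months (≈540 days) ✗ → not eligible.
Unlimited PTO Program — service 82 days ≥ 6 weeks (≈42 days) ✓; site Calgary ✗ (not Denver) → not eligible.
Supplemental Life Insurance — status full-time ✓ (not excluded); service 82 days ≥ 2 months (≈60 days) ✓; rating 1 < 2 ✗ → not eligible.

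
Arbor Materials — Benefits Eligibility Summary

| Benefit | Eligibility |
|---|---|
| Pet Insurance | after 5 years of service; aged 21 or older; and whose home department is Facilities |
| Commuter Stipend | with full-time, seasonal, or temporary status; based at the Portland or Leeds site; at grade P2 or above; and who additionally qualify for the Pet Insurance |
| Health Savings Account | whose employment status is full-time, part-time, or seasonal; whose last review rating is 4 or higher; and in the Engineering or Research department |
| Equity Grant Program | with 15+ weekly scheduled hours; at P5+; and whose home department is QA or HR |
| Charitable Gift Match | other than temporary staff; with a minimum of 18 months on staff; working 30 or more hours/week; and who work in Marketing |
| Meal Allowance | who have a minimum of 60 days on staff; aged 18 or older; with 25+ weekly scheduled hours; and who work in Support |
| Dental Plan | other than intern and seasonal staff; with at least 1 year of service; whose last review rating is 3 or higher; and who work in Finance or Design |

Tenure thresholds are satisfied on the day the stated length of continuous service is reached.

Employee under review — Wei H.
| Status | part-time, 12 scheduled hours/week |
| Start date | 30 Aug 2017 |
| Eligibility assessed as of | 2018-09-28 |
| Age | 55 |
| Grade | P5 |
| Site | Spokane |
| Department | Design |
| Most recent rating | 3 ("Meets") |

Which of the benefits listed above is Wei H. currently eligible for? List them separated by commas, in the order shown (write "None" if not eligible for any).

Dental Plan

Service from 30 Aug 2017 to 2018-09-28: 394 days.
Pet Insurance — service 394 days < 5 years (≈1825 days) ✗ → not eligible.
Commuter Stipend — status part-time ✗ (requires full-time, seasonal, or temporary) → not eligible.
Health Savings Account — status part-time ✓; rating 3 < 4 ✗ → not eligible.
Equity Grant Program — 12 hrs/wk < 15 ✗ → not eligible.
Charitable Gift Match — status part-time ✓ (not excluded); service 394 days < 18 months (≈540 days) ✗ → not eligible.
Meal Allowance — service 394 days ≥ 60 days ✓; age 55 ≥ 18 ✓; 12 hrs/wk < 25 ✗ → not eligible.
Dental Plan — status part-time ✓ (not excluded); service 394 days ≥ 1 year (≈365 days) ✓; rating 3 ≥ 3 ✓; dept Design ✓ → eligible.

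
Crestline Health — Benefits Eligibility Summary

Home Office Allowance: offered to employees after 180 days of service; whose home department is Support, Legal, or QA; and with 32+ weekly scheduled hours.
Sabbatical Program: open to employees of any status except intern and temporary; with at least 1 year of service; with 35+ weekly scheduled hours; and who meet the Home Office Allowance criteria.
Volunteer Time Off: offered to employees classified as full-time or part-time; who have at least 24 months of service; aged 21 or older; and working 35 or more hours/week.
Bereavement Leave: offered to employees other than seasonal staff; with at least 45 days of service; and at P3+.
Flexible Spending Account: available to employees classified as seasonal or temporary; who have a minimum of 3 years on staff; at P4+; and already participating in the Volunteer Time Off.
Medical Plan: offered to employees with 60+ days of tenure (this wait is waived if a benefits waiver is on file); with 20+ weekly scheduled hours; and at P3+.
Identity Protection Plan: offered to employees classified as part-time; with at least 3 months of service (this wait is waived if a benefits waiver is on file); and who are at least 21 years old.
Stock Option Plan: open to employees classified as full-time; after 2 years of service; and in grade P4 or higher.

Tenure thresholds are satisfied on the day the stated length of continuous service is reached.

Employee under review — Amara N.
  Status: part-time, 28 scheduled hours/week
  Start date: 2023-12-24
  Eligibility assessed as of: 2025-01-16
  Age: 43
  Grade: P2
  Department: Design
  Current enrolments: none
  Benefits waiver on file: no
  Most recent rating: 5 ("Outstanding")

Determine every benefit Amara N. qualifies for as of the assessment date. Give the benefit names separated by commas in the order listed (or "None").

Identity Protection Plan

Service from 2023-12-24 to 2025-01-16: 389 days.
Home Office Allowance — service 389 days ≥ 180 days ✓; dept Design ✗ → not eligible.
Sabbatical Program — status part-time ✓ (not excluded); service 389 days ≥ 1 year (≈365 days) ✓; 28 hrs/wk < 35 ✗ → not eligible.
Volunteer Time Off — status part-time ✓; service 389 days < 24 months (≈720 days) ✗ → not eligible.
Bereavement Leave — status part-time ✓ (not excluded); service 389 days ≥ 45 days ✓; grade P2 < P3 ✗ → not eligible.
Flexible Spending Account — status part-time ✗ (requires seasonal or temporary) → not eligible.
Medical Plan — no waiver, service 389 days ≥ 60 days ✓; 28 hrs/wk ≥ 20 ✓; grade P2 < P3 ✗ → not eligible.
Identity Protection Plan — status part-time ✓; no waiver, service 389 days ≥ 3 months (≈90 days) ✓; age 43 ≥ 21 ✓ → eligible.
Stock Option Plan — status part-time ✗ (requires full-time) → not eligible.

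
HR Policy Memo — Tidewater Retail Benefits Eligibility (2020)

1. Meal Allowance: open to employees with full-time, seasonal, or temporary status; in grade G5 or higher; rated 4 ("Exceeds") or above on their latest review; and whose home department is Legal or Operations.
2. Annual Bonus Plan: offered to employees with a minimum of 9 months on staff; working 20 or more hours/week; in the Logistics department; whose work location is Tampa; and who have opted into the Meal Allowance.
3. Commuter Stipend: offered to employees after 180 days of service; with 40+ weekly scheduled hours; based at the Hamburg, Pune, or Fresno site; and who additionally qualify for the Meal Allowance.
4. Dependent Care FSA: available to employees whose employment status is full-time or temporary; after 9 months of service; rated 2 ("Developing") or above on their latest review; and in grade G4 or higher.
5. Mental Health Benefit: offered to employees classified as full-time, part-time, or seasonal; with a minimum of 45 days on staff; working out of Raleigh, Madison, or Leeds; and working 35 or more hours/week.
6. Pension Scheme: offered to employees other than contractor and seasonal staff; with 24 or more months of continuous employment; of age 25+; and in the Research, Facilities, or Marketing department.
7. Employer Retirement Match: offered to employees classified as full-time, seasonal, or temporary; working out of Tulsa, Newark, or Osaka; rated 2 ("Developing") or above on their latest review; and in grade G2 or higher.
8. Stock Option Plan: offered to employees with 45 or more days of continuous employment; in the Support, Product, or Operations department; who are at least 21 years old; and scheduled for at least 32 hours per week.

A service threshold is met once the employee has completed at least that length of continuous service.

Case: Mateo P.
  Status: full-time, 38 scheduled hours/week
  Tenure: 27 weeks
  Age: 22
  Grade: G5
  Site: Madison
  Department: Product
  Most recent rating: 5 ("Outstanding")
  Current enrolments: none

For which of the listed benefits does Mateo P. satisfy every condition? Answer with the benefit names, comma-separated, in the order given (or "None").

Mental Health Benefit, Stock Option Plan

Meal Allowance — status full-time ✓; grade G5 ≥ G5 ✓; rating 5 ≥ 4 ✓; dept Product ✗ → not eligible.
Annual Bonus Plan — service 27 weeks < 9 months (≈270 days) ✗ → not eligible.
Commuter Stipend — service 27 weeks ≥ 180 days ✓; 38 hrs/wk < 40 ✗ → not eligible.
Dependent Care FSA — status full-time ✓; service 27 weeks < 9 months (≈270 days) ✗ → not eligible.
Mental Health Benefit — status full-time ✓; service 27 weeks ≥ 45 days ✓; site Madison ✓; 38 hrs/wk ≥ 35 ✓ → eligible.
Pension Scheme — status full-time ✓ (not excluded); service 27 weeks < 24 months (≈720 days) ✗ → not eligible.
Employer Retirement Match — status full-time ✓; site Madison ✗ (not Tulsa, Newark, or Osaka) → not eligible.
Stock Option Plan — service 27 weeks ≥ 45 days ✓; dept Product ✓; age 22 ≥ 21 ✓; 38 hrs/wk ≥ 32 ✓ → eligible.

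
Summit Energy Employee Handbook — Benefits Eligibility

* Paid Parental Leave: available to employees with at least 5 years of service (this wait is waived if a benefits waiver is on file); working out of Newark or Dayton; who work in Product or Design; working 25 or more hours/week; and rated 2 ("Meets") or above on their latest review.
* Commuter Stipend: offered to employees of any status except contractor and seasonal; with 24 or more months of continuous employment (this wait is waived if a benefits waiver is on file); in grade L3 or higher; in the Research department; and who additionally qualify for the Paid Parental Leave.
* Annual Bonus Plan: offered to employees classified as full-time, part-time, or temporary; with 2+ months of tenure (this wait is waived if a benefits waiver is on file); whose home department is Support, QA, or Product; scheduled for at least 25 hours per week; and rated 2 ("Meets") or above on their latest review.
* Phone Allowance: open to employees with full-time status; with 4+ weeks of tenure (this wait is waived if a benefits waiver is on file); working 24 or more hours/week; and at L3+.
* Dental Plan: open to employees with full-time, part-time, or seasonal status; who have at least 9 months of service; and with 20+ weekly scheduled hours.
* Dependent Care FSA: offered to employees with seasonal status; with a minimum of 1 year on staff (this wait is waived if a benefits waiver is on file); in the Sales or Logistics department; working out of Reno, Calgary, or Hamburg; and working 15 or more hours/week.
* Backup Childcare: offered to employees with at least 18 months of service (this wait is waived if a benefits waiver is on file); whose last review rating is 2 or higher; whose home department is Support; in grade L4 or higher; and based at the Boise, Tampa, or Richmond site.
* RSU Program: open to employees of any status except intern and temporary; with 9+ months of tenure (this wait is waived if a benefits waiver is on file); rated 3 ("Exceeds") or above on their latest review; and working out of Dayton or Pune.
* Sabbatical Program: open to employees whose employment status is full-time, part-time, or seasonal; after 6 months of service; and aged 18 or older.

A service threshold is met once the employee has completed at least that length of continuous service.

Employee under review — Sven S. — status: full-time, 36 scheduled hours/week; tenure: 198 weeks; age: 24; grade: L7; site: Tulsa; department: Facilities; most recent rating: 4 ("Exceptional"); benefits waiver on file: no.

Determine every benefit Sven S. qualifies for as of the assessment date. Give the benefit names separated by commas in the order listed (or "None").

Paid Parental Leave — no waiver, service 198 weeks < 5 years (≈1825 days) ✗ → not eligible.
Commuter Stipend — status full-time ✓ (not excluded); no waiver, service 198 weeks ≥ 24 months (≈720 days) ✓; grade L7 ≥ L3 ✓; dept Facilities ✗ → not eligible.
Annual Bonus Plan — status full-time ✓; no waiver, service 198 weeks ≥ 2 months (≈60 days) ✓; dept Facilities ✗ → not eligible.
Phone Allowance — status full-time ✓; no waiver, service 198 weeks ≥ 4 weeks ✓; 36 hrs/wk ≥ 24 ✓; grade L7 ≥ L3 ✓ → eligible.
Dental Plan — status full-time ✓; service 198 weeks ≥ 9 months (≈270 days) ✓; 36 hrs/wk ≥ 20 ✓ → eligible.
Dependent Care FSA — status full-time ✗ (requires seasonal) → not eligible.
Backup Childcare — no waiver, service 198 weeks ≥ 18 months (≈540 days) ✓; rating 4 ≥ 2 ✓; dept Facilities ✗ → not eligible.
RSU Program — status full-time ✓ (not excluded); no waiver, service 198 weeks ≥ 9 months (≈270 days) ✓; rating 4 ≥ 3 ✓; site Tulsa ✗ (not Dayton or Pune) → not eligible.
Sabbatical Program — status full-time ✓; service 198 weeks ≥ 6 months (≈180 days) ✓; age 24 ≥ 18 ✓ → eligible.

Phone Allowance, Dental Plan, Sabbatical Program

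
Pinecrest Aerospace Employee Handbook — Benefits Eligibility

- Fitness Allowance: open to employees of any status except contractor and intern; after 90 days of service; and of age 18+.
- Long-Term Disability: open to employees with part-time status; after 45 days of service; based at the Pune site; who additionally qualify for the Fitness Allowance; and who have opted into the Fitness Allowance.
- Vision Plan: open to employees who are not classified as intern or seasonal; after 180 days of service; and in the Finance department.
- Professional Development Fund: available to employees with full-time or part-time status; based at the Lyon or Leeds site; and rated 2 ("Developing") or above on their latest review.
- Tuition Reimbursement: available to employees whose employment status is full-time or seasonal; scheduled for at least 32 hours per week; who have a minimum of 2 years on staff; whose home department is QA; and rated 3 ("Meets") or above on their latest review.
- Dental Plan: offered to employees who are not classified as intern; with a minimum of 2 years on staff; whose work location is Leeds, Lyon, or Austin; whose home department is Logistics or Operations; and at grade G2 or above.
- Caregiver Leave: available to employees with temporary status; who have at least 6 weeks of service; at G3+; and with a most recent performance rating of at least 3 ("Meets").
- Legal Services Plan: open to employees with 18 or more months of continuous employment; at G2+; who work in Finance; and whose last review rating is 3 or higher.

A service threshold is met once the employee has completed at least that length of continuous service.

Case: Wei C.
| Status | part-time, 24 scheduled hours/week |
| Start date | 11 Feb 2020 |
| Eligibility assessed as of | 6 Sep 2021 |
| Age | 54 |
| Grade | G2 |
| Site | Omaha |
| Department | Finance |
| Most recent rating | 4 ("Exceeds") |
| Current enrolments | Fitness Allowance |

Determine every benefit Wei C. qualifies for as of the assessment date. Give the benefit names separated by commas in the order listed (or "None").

Service from 11 Feb 2020 to 6 Sep 2021: 573 days.
Fitness Allowance — status part-time ✓ (not excluded); service 573 days ≥ 90 days ✓; age 54 ≥ 18 ✓ → eligible.
Long-Term Disability — status part-time ✓; service 573 days ≥ 45 days ✓; site Omaha ✗ (not Pune) → not eligible.
Vision Plan — status part-time ✓ (not excluded); service 573 days ≥ 180 days ✓; dept Finance ✓ → eligible.
Professional Development Fund — status part-time ✓; site Omaha ✗ (not Lyon or Leeds) → not eligible.
Tuition Reimbursement — status part-time ✗ (requires full-time or seasonal) → not eligible.
Dental Plan — status part-time ✓ (not excluded); service 573 days < 2 years (≈730 days) ✗ → not eligible.
Caregiver Leave — status part-time ✗ (requires temporary) → not eligible.
Legal Services Plan — service 573 days ≥ 18 months (≈540 days) ✓; grade G2 ≥ G2 ✓; dept Finance ✓; rating 4 ≥ 3 ✓ → eligible.

Fitness Allowance, Vision Plan, Legal Services Plan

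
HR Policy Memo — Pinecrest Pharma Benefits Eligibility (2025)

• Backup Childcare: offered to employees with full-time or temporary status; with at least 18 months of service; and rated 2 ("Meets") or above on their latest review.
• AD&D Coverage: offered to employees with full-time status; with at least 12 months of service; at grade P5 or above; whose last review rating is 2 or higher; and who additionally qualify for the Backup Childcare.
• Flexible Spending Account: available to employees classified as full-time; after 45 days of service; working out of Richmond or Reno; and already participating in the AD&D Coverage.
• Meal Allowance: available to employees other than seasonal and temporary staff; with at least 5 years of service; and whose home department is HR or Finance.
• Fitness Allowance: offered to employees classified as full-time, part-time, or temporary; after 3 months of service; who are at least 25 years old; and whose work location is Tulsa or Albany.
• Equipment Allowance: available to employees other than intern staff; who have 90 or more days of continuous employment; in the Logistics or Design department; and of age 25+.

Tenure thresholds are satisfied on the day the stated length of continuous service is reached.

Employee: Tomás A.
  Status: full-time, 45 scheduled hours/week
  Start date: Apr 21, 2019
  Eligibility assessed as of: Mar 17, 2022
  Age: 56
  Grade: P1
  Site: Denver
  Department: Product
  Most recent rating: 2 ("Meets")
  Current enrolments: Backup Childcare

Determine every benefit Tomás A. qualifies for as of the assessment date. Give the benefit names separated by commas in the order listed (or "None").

Backup Childcare

Service from Apr 21, 2019 to Mar 17, 2022: 1061 days.
Backup Childcare — status full-time ✓; service 1061 days ≥ 18 months (≈540 days) ✓; rating 2 ≥ 2 ✓ → eligible.
AD&D Coverage — status full-time ✓; service 1061 days ≥ 12 months (≈360 days) ✓; grade P1 < P5 ✗ → not eligible.
Flexible Spending Account — status full-time ✓; service 1061 days ≥ 45 days ✓; site Denver ✗ (not Richmond or Reno) → not eligible.
Meal Allowance — status full-time ✓ (not excluded); service 1061 days < 5 years (≈1825 days) ✗ → not eligible.
Fitness Allowance — status full-time ✓; service 1061 days ≥ 3 months (≈90 days) ✓; age 56 ≥ 25 ✓; site Denver ✗ (not Tulsa or Albany) → not eligible.
Equipment Allowance — status full-time ✓ (not excluded); service 1061 days ≥ 90 days ✓; dept Product ✗ → not eligible.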